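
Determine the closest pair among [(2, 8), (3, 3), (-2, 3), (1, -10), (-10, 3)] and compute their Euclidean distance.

Computing all pairwise distances among 5 points:

d((2, 8), (3, 3)) = 5.099
d((2, 8), (-2, 3)) = 6.4031
d((2, 8), (1, -10)) = 18.0278
d((2, 8), (-10, 3)) = 13.0
d((3, 3), (-2, 3)) = 5.0 <-- minimum
d((3, 3), (1, -10)) = 13.1529
d((3, 3), (-10, 3)) = 13.0
d((-2, 3), (1, -10)) = 13.3417
d((-2, 3), (-10, 3)) = 8.0
d((1, -10), (-10, 3)) = 17.0294

Closest pair: (3, 3) and (-2, 3) with distance 5.0

The closest pair is (3, 3) and (-2, 3) with Euclidean distance 5.0. For 5 points, brute-force pairwise comparison is shown above. For large n, the divide-and-conquer algorithm (sort by x, recurse on halves, check the dividing strip) achieves O(n log n).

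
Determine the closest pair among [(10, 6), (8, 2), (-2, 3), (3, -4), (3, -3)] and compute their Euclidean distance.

Computing all pairwise distances among 5 points:

d((10, 6), (8, 2)) = 4.4721
d((10, 6), (-2, 3)) = 12.3693
d((10, 6), (3, -4)) = 12.2066
d((10, 6), (3, -3)) = 11.4018
d((8, 2), (-2, 3)) = 10.0499
d((8, 2), (3, -4)) = 7.8102
d((8, 2), (3, -3)) = 7.0711
d((-2, 3), (3, -4)) = 8.6023
d((-2, 3), (3, -3)) = 7.8102
d((3, -4), (3, -3)) = 1.0 <-- minimum

Closest pair: (3, -4) and (3, -3) with distance 1.0

The closest pair is (3, -4) and (3, -3) with Euclidean distance 1.0. For 5 points, brute-force pairwise comparison is shown above. For large n, the divide-and-conquer algorithm (sort by x, recurse on halves, check the dividing strip) achieves O(n log n).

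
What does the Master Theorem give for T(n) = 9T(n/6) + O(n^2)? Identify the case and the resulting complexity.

Master Theorem for T(n) = 9T(n/6) + O(n^2):

a = 9, b = 6, c = 2
log_b(a) = log_6(9) = 1.2263

Case 3: c = 2 > log_6(9) = 1.2263
T(n) = O(n^2) = O(n^2)

For T(n) = 9T(n/6) + O(n^2): log_6(9) = 1.2263. This is Case 3 of the Master Theorem (c > log_b(a), work dominated by root), giving O(n^2).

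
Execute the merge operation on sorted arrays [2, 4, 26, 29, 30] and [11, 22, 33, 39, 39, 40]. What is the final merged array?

Merging process:

Compare 2 vs 11: take 2 from left. Merged: [2]
Compare 4 vs 11: take 4 from left. Merged: [2, 4]
Compare 26 vs 11: take 11 from right. Merged: [2, 4, 11]
Compare 26 vs 22: take 22 from right. Merged: [2, 4, 11, 22]
Compare 26 vs 33: take 26 from left. Merged: [2, 4, 11, 22, 26]
Compare 29 vs 33: take 29 from left. Merged: [2, 4, 11, 22, 26, 29]
Compare 30 vs 33: take 30 from left. Merged: [2, 4, 11, 22, 26, 29, 30]
Append remaining from right: [33, 39, 39, 40]. Merged: [2, 4, 11, 22, 26, 29, 30, 33, 39, 39, 40]

Final merged array: [2, 4, 11, 22, 26, 29, 30, 33, 39, 39, 40]
Total comparisons: 7

The merged array is [2, 4, 11, 22, 26, 29, 30, 33, 39, 39, 40], requiring 7 comparisons. The merge step runs in O(n) time where n is the total number of elements.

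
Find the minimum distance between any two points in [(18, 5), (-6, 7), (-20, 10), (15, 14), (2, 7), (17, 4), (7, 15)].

Computing all pairwise distances among 7 points:

d((18, 5), (-6, 7)) = 24.0832
d((18, 5), (-20, 10)) = 38.3275
d((18, 5), (15, 14)) = 9.4868
d((18, 5), (2, 7)) = 16.1245
d((18, 5), (17, 4)) = 1.4142 <-- minimum
d((18, 5), (7, 15)) = 14.8661
d((-6, 7), (-20, 10)) = 14.3178
d((-6, 7), (15, 14)) = 22.1359
d((-6, 7), (2, 7)) = 8.0
d((-6, 7), (17, 4)) = 23.1948
d((-6, 7), (7, 15)) = 15.2643
d((-20, 10), (15, 14)) = 35.2278
d((-20, 10), (2, 7)) = 22.2036
d((-20, 10), (17, 4)) = 37.4833
d((-20, 10), (7, 15)) = 27.4591
d((15, 14), (2, 7)) = 14.7648
d((15, 14), (17, 4)) = 10.198
d((15, 14), (7, 15)) = 8.0623
d((2, 7), (17, 4)) = 15.2971
d((2, 7), (7, 15)) = 9.434
d((17, 4), (7, 15)) = 14.8661

Closest pair: (18, 5) and (17, 4) with distance 1.4142

The closest pair is (18, 5) and (17, 4) with Euclidean distance 1.4142. For 7 points, brute-force pairwise comparison is shown above. For large n, the divide-and-conquer algorithm (sort by x, recurse on halves, check the dividing strip) achieves O(n log n).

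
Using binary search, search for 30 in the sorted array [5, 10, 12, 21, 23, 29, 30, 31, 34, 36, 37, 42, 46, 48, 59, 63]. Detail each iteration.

Binary search for 30 in [5, 10, 12, 21, 23, 29, 30, 31, 34, 36, 37, 42, 46, 48, 59, 63]:

lo=0, hi=15, mid=7, arr[mid]=31 -> 31 > 30, search left half
lo=0, hi=6, mid=3, arr[mid]=21 -> 21 < 30, search right half
lo=4, hi=6, mid=5, arr[mid]=29 -> 29 < 30, search right half
lo=6, hi=6, mid=6, arr[mid]=30 -> Found target at index 6!

Binary search finds 30 at index 6 after 4 comparisons. The search repeatedly halves the search space by comparing with the middle element.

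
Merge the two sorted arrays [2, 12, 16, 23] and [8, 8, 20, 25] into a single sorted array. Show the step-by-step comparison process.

Merging process:

Compare 2 vs 8: take 2 from left. Merged: [2]
Compare 12 vs 8: take 8 from right. Merged: [2, 8]
Compare 12 vs 8: take 8 from right. Merged: [2, 8, 8]
Compare 12 vs 20: take 12 from left. Merged: [2, 8, 8, 12]
Compare 16 vs 20: take 16 from left. Merged: [2, 8, 8, 12, 16]
Compare 23 vs 20: take 20 from right. Merged: [2, 8, 8, 12, 16, 20]
Compare 23 vs 25: take 23 from left. Merged: [2, 8, 8, 12, 16, 20, 23]
Append remaining from right: [25]. Merged: [2, 8, 8, 12, 16, 20, 23, 25]

Final merged array: [2, 8, 8, 12, 16, 20, 23, 25]
Total comparisons: 7

The merged array is [2, 8, 8, 12, 16, 20, 23, 25], requiring 7 comparisons. The merge step runs in O(n) time where n is the total number of elements.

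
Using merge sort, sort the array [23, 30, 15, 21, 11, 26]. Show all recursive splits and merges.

Merge sort trace:

Split: [23, 30, 15, 21, 11, 26] -> [23, 30, 15] and [21, 11, 26]
  Split: [23, 30, 15] -> [23] and [30, 15]
    Split: [30, 15] -> [30] and [15]
    Merge: [30] + [15] -> [15, 30]
  Merge: [23] + [15, 30] -> [15, 23, 30]
  Split: [21, 11, 26] -> [21] and [11, 26]
    Split: [11, 26] -> [11] and [26]
    Merge: [11] + [26] -> [11, 26]
  Merge: [21] + [11, 26] -> [11, 21, 26]
Merge: [15, 23, 30] + [11, 21, 26] -> [11, 15, 21, 23, 26, 30]

Final sorted array: [11, 15, 21, 23, 26, 30]

The merge sort proceeds by recursively splitting the array and merging sorted halves.
After all merges, the sorted array is [11, 15, 21, 23, 26, 30].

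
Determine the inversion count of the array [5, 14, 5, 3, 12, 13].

Finding inversions in [5, 14, 5, 3, 12, 13]:

(0, 3): arr[0]=5 > arr[3]=3
(1, 2): arr[1]=14 > arr[2]=5
(1, 3): arr[1]=14 > arr[3]=3
(1, 4): arr[1]=14 > arr[4]=12
(1, 5): arr[1]=14 > arr[5]=13
(2, 3): arr[2]=5 > arr[3]=3

Total inversions: 6

The array has 6 inversion(s): (0,3), (1,2), (1,3), (1,4), (1,5), (2,3). Each pair (i,j) satisfies i < j and arr[i] > arr[j].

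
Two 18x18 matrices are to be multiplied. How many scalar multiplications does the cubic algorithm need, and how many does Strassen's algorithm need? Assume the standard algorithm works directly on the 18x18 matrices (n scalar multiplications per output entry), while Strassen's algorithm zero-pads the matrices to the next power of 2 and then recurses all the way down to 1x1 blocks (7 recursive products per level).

Matrix multiplication for 18x18 matrices:

Strassen's algorithm requires power-of-2 dimensions. Pad 18x18 to 32x32 (next power of 2).

Standard algorithm: 18^3 = 5832 multiplications
Strassen's algorithm: 7^(log2(32)) = 7^5 = 16807 multiplications
Difference: 5832 - 16807 = -10975 (Strassen uses MORE here due to padding overhead — for small or just-over-power-of-2 n, padding can outweigh the per-level savings)

Standard: 5832 multiplications (18^3). Strassen: 16807 multiplications (7^5, after padding to 32x32). Strassen reduces 8 recursive multiplications to 7 at each level.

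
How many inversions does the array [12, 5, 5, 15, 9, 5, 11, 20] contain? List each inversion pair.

Finding inversions in [12, 5, 5, 15, 9, 5, 11, 20]:

(0, 1): arr[0]=12 > arr[1]=5
(0, 2): arr[0]=12 > arr[2]=5
(0, 4): arr[0]=12 > arr[4]=9
(0, 5): arr[0]=12 > arr[5]=5
(0, 6): arr[0]=12 > arr[6]=11
(3, 4): arr[3]=15 > arr[4]=9
(3, 5): arr[3]=15 > arr[5]=5
(3, 6): arr[3]=15 > arr[6]=11
(4, 5): arr[4]=9 > arr[5]=5

Total inversions: 9

The array has 9 inversion(s): (0,1), (0,2), (0,4), (0,5), (0,6), (3,4), (3,5), (3,6), (4,5). Each pair (i,j) satisfies i < j and arr[i] > arr[j].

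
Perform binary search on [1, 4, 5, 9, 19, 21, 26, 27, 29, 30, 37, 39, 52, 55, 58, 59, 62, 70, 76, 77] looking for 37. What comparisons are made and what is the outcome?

Binary search for 37 in [1, 4, 5, 9, 19, 21, 26, 27, 29, 30, 37, 39, 52, 55, 58, 59, 62, 70, 76, 77]:

lo=0, hi=19, mid=9, arr[mid]=30 -> 30 < 37, search right half
lo=10, hi=19, mid=14, arr[mid]=58 -> 58 > 37, search left half
lo=10, hi=13, mid=11, arr[mid]=39 -> 39 > 37, search left half
lo=10, hi=10, mid=10, arr[mid]=37 -> Found target at index 10!

Binary search finds 37 at index 10 after 4 comparisons. The search repeatedly halves the search space by comparing with the middle element.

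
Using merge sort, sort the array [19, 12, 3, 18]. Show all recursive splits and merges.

Merge sort trace:

Split: [19, 12, 3, 18] -> [19, 12] and [3, 18]
  Split: [19, 12] -> [19] and [12]
  Merge: [19] + [12] -> [12, 19]
  Split: [3, 18] -> [3] and [18]
  Merge: [3] + [18] -> [3, 18]
Merge: [12, 19] + [3, 18] -> [3, 12, 18, 19]

Final sorted array: [3, 12, 18, 19]

The merge sort proceeds by recursively splitting the array and merging sorted halves.
After all merges, the sorted array is [3, 12, 18, 19].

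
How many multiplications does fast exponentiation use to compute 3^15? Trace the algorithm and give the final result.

Computing 3^15 by squaring (build up from 3^1; each line after the first costs one multiplication):

3^1 = 3
3^2 = (3^1)^2 = 3^2 = 9
3^3 = 3 * 3^2 = 3 * 9 = 27
3^6 = (3^3)^2 = 27^2 = 729
3^7 = 3 * 3^6 = 3 * 729 = 2187
3^14 = (3^7)^2 = 2187^2 = 4782969
3^15 = 3 * 3^14 = 3 * 4782969 = 14348907

Result: 14348907
Multiplications needed: 6 (6 lines after 3^1)

3^15 = 14348907. Using exponentiation by squaring, this requires 6 multiplications. The key idea: if the exponent is even, square the half-power; if odd, multiply by the base once.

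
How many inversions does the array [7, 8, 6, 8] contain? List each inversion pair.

Finding inversions in [7, 8, 6, 8]:

(0, 2): arr[0]=7 > arr[2]=6
(1, 2): arr[1]=8 > arr[2]=6

Total inversions: 2

The array has 2 inversion(s): (0,2), (1,2). Each pair (i,j) satisfies i < j and arr[i] > arr[j].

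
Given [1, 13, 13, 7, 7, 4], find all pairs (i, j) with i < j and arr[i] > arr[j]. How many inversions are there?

Finding inversions in [1, 13, 13, 7, 7, 4]:

(1, 3): arr[1]=13 > arr[3]=7
(1, 4): arr[1]=13 > arr[4]=7
(1, 5): arr[1]=13 > arr[5]=4
(2, 3): arr[2]=13 > arr[3]=7
(2, 4): arr[2]=13 > arr[4]=7
(2, 5): arr[2]=13 > arr[5]=4
(3, 5): arr[3]=7 > arr[5]=4
(4, 5): arr[4]=7 > arr[5]=4

Total inversions: 8

The array has 8 inversion(s): (1,3), (1,4), (1,5), (2,3), (2,4), (2,5), (3,5), (4,5). Each pair (i,j) satisfies i < j and arr[i] > arr[j].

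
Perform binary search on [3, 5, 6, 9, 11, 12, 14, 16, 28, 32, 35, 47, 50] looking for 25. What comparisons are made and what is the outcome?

Binary search for 25 in [3, 5, 6, 9, 11, 12, 14, 16, 28, 32, 35, 47, 50]:

lo=0, hi=12, mid=6, arr[mid]=14 -> 14 < 25, search right half
lo=7, hi=12, mid=9, arr[mid]=32 -> 32 > 25, search left half
lo=7, hi=8, mid=7, arr[mid]=16 -> 16 < 25, search right half
lo=8, hi=8, mid=8, arr[mid]=28 -> 28 > 25, search left half
lo=8 > hi=7, target 25 not found

Binary search determines that 25 is not in the array after 4 comparisons. The search space was exhausted without finding the target.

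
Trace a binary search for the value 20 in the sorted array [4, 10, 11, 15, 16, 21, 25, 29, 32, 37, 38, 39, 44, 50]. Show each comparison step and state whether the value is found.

Binary search for 20 in [4, 10, 11, 15, 16, 21, 25, 29, 32, 37, 38, 39, 44, 50]:

lo=0, hi=13, mid=6, arr[mid]=25 -> 25 > 20, search left half
lo=0, hi=5, mid=2, arr[mid]=11 -> 11 < 20, search right half
lo=3, hi=5, mid=4, arr[mid]=16 -> 16 < 20, search right half
lo=5, hi=5, mid=5, arr[mid]=21 -> 21 > 20, search left half
lo=5 > hi=4, target 20 not found

Binary search determines that 20 is not in the array after 4 comparisons. The search space was exhausted without finding the target.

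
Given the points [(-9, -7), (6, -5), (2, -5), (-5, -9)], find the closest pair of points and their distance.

Computing all pairwise distances among 4 points:

d((-9, -7), (6, -5)) = 15.1327
d((-9, -7), (2, -5)) = 11.1803
d((-9, -7), (-5, -9)) = 4.4721
d((6, -5), (2, -5)) = 4.0 <-- minimum
d((6, -5), (-5, -9)) = 11.7047
d((2, -5), (-5, -9)) = 8.0623

Closest pair: (6, -5) and (2, -5) with distance 4.0

The closest pair is (6, -5) and (2, -5) with Euclidean distance 4.0. For 4 points, brute-force pairwise comparison is shown above. For large n, the divide-and-conquer algorithm (sort by x, recurse on halves, check the dividing strip) achieves O(n log n).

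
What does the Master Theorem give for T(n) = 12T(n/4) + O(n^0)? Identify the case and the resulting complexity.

Master Theorem for T(n) = 12T(n/4) + O(n^0):

a = 12, b = 4, c = 0
log_b(a) = log_4(12) = 1.7925

Case 1: c = 0 < log_4(12) = 1.7925
T(n) = O(n^(log_4 12))

For T(n) = 12T(n/4) + O(n^0): log_4(12) = 1.7925. This is Case 1 of the Master Theorem (c < log_b(a), work dominated by leaves), giving O(n^(log_4 12)).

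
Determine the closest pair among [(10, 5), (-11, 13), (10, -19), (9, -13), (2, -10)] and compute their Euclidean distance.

Computing all pairwise distances among 5 points:

d((10, 5), (-11, 13)) = 22.4722
d((10, 5), (10, -19)) = 24.0
d((10, 5), (9, -13)) = 18.0278
d((10, 5), (2, -10)) = 17.0
d((-11, 13), (10, -19)) = 38.2753
d((-11, 13), (9, -13)) = 32.8024
d((-11, 13), (2, -10)) = 26.4197
d((10, -19), (9, -13)) = 6.0828 <-- minimum
d((10, -19), (2, -10)) = 12.0416
d((9, -13), (2, -10)) = 7.6158

Closest pair: (10, -19) and (9, -13) with distance 6.0828

The closest pair is (10, -19) and (9, -13) with Euclidean distance 6.0828. For 5 points, brute-force pairwise comparison is shown above. For large n, the divide-and-conquer algorithm (sort by x, recurse on halves, check the dividing strip) achieves O(n log n).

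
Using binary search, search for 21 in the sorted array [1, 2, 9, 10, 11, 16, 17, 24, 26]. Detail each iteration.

Binary search for 21 in [1, 2, 9, 10, 11, 16, 17, 24, 26]:

lo=0, hi=8, mid=4, arr[mid]=11 -> 11 < 21, search right half
lo=5, hi=8, mid=6, arr[mid]=17 -> 17 < 21, search right half
lo=7, hi=8, mid=7, arr[mid]=24 -> 24 > 21, search left half
lo=7 > hi=6, target 21 not found

Binary search determines that 21 is not in the array after 3 comparisons. The search space was exhausted without finding the target.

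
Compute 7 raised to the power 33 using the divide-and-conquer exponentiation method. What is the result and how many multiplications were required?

Computing 7^33 by squaring (build up from 7^1; each line after the first costs one multiplication):

7^1 = 7
7^2 = (7^1)^2 = 7^2 = 49
7^4 = (7^2)^2 = 49^2 = 2401
7^8 = (7^4)^2 = 2401^2 = 5764801
7^16 = (7^8)^2 = 5764801^2 = 33232930569601
7^32 = (7^16)^2 = 33232930569601^2 = 1104427674243920646305299201
7^33 = 7 * 7^32 = 7 * 1104427674243920646305299201 = 7730993719707444524137094407

Result: 7730993719707444524137094407
Multiplications needed: 6 (6 lines after 7^1)

7^33 = 7730993719707444524137094407. Using exponentiation by squaring, this requires 6 multiplications. The key idea: if the exponent is even, square the half-power; if odd, multiply by the base once.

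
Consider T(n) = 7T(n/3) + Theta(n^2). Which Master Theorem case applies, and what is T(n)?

Master Theorem for T(n) = 7T(n/3) + O(n^2):

a = 7, b = 3, c = 2
log_b(a) = log_3(7) = 1.7712

Case 3: c = 2 > log_3(7) = 1.7712
T(n) = O(n^2) = O(n^2)

For T(n) = 7T(n/3) + O(n^2): log_3(7) = 1.7712. This is Case 3 of the Master Theorem (c > log_b(a), work dominated by root), giving O(n^2).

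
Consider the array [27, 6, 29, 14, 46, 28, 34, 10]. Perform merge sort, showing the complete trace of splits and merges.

Merge sort trace:

Split: [27, 6, 29, 14, 46, 28, 34, 10] -> [27, 6, 29, 14] and [46, 28, 34, 10]
  Split: [27, 6, 29, 14] -> [27, 6] and [29, 14]
    Split: [27, 6] -> [27] and [6]
    Merge: [27] + [6] -> [6, 27]
    Split: [29, 14] -> [29] and [14]
    Merge: [29] + [14] -> [14, 29]
  Merge: [6, 27] + [14, 29] -> [6, 14, 27, 29]
  Split: [46, 28, 34, 10] -> [46, 28] and [34, 10]
    Split: [46, 28] -> [46] and [28]
    Merge: [46] + [28] -> [28, 46]
    Split: [34, 10] -> [34] and [10]
    Merge: [34] + [10] -> [10, 34]
  Merge: [28, 46] + [10, 34] -> [10, 28, 34, 46]
Merge: [6, 14, 27, 29] + [10, 28, 34, 46] -> [6, 10, 14, 27, 28, 29, 34, 46]

Final sorted array: [6, 10, 14, 27, 28, 29, 34, 46]

The merge sort proceeds by recursively splitting the array and merging sorted halves.
After all merges, the sorted array is [6, 10, 14, 27, 28, 29, 34, 46].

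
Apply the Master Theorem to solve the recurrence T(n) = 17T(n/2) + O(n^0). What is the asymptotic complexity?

Master Theorem for T(n) = 17T(n/2) + O(n^0):

a = 17, b = 2, c = 0
log_b(a) = log_2(17) = 4.0875

Case 1: c = 0 < log_2(17) = 4.0875
T(n) = O(n^(log_2 17))

For T(n) = 17T(n/2) + O(n^0): log_2(17) = 4.0875. This is Case 1 of the Master Theorem (c < log_b(a), work dominated by leaves), giving O(n^(log_2 17)).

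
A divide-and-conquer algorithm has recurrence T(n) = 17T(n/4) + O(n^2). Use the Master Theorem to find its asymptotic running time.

Master Theorem for T(n) = 17T(n/4) + O(n^2):

a = 17, b = 4, c = 2
log_b(a) = log_4(17) = 2.0437

Case 1: c = 2 < log_4(17) = 2.0437
T(n) = O(n^(log_4 17))

For T(n) = 17T(n/4) + O(n^2): log_4(17) = 2.0437. This is Case 1 of the Master Theorem (c < log_b(a), work dominated by leaves), giving O(n^(log_4 17)).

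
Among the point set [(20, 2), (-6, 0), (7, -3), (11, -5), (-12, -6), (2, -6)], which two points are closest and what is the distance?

Computing all pairwise distances among 6 points:

d((20, 2), (-6, 0)) = 26.0768
d((20, 2), (7, -3)) = 13.9284
d((20, 2), (11, -5)) = 11.4018
d((20, 2), (-12, -6)) = 32.9848
d((20, 2), (2, -6)) = 19.6977
d((-6, 0), (7, -3)) = 13.3417
d((-6, 0), (11, -5)) = 17.72
d((-6, 0), (-12, -6)) = 8.4853
d((-6, 0), (2, -6)) = 10.0
d((7, -3), (11, -5)) = 4.4721 <-- minimum
d((7, -3), (-12, -6)) = 19.2354
d((7, -3), (2, -6)) = 5.831
d((11, -5), (-12, -6)) = 23.0217
d((11, -5), (2, -6)) = 9.0554
d((-12, -6), (2, -6)) = 14.0

Closest pair: (7, -3) and (11, -5) with distance 4.4721

The closest pair is (7, -3) and (11, -5) with Euclidean distance 4.4721. For 6 points, brute-force pairwise comparison is shown above. For large n, the divide-and-conquer algorithm (sort by x, recurse on halves, check the dividing strip) achieves O(n log n).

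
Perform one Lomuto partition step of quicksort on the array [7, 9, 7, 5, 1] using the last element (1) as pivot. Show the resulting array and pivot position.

Lomuto partition with pivot = 1:

Initial array: [7, 9, 7, 5, 1]

arr[0]=7 > 1: no swap
arr[1]=9 > 1: no swap
arr[2]=7 > 1: no swap
arr[3]=5 > 1: no swap

Place pivot at position 0: [1, 9, 7, 5, 7]
Pivot position: 0

After partitioning with pivot 1, the array becomes [1, 9, 7, 5, 7]. The pivot is placed at index 0. All elements to the left of the pivot are <= 1, and all elements to the right are > 1.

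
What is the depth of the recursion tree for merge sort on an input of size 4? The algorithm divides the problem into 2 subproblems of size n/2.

For divide and conquer with division factor 2:

Problem sizes at each level:
Level 0: 4
Level 1: 2
Level 2: 1

The root is level 0 and the size-1 base case is level 2 (the tree spans levels 0 through 2, i.e. 3 levels counting the root), so the depth is the number of divisions: log_2(4) = 2

The recursion tree depth is log_2(4) = 2. At each level, the problem size is divided by 2, so it takes 2 divisions to reduce to a base case of size 1. The algorithm makes 2 recursive calls at each level.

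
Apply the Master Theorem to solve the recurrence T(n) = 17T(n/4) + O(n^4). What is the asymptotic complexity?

Master Theorem for T(n) = 17T(n/4) + O(n^4):

a = 17, b = 4, c = 4
log_b(a) = log_4(17) = 2.0437

Case 3: c = 4 > log_4(17) = 2.0437
T(n) = O(n^4) = O(n^4)

For T(n) = 17T(n/4) + O(n^4): log_4(17) = 2.0437. This is Case 3 of the Master Theorem (c > log_b(a), work dominated by root), giving O(n^4).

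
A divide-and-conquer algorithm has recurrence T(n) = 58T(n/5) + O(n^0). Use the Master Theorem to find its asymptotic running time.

Master Theorem for T(n) = 58T(n/5) + O(n^0):

a = 58, b = 5, c = 0
log_b(a) = log_5(58) = 2.5229

Case 1: c = 0 < log_5(58) = 2.5229
T(n) = O(n^(log_5 58))

For T(n) = 58T(n/5) + O(n^0): log_5(58) = 2.5229. This is Case 1 of the Master Theorem (c < log_b(a), work dominated by leaves), giving O(n^(log_5 58)).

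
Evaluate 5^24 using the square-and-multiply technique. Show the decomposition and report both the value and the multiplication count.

Computing 5^24 by squaring (build up from 5^1; each line after the first costs one multiplication):

5^1 = 5
5^2 = (5^1)^2 = 5^2 = 25
5^3 = 5 * 5^2 = 5 * 25 = 125
5^6 = (5^3)^2 = 125^2 = 15625
5^12 = (5^6)^2 = 15625^2 = 244140625
5^24 = (5^12)^2 = 244140625^2 = 59604644775390625

Result: 59604644775390625
Multiplications needed: 5 (5 lines after 5^1)

5^24 = 59604644775390625. Using exponentiation by squaring, this requires 5 multiplications. The key idea: if the exponent is even, square the half-power; if odd, multiply by the base once.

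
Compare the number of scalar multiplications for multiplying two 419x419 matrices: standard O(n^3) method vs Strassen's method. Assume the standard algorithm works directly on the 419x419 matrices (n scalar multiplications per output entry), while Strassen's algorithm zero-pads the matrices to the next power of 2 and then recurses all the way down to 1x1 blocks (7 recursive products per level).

Matrix multiplication for 419x419 matrices:

Strassen's algorithm requires power-of-2 dimensions. Pad 419x419 to 512x512 (next power of 2).

Standard algorithm: 419^3 = 73560059 multiplications
Strassen's algorithm: 7^(log2(512)) = 7^9 = 40353607 multiplications
Savings: 73560059 - 40353607 = 33206452 multiplications

Standard: 73560059 multiplications (419^3). Strassen: 40353607 multiplications (7^9, after padding to 512x512). Strassen reduces 8 recursive multiplications to 7 at each level.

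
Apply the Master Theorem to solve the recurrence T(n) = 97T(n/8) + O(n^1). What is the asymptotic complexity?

Master Theorem for T(n) = 97T(n/8) + O(n^1):

a = 97, b = 8, c = 1
log_b(a) = log_8(97) = 2.2000

Case 1: c = 1 < log_8(97) = 2.2000
T(n) = O(n^(log_8 97))

For T(n) = 97T(n/8) + O(n^1): log_8(97) = 2.2000. This is Case 1 of the Master Theorem (c < log_b(a), work dominated by leaves), giving O(n^(log_8 97)).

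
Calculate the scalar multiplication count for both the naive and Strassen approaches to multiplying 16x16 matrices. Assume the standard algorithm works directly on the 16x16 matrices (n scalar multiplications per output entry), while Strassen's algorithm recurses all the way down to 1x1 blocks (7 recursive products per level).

Matrix multiplication for 16x16 matrices:

Standard algorithm: 16^3 = 4096 multiplications
Strassen's algorithm: 7^(log2(16)) = 7^4 = 2401 multiplications
Savings: 4096 - 2401 = 1695 multiplications

Standard: 4096 multiplications (16^3). Strassen: 2401 multiplications (7^4). Strassen reduces 8 recursive multiplications to 7 at each level.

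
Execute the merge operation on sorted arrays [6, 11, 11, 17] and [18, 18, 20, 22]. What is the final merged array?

Merging process:

Compare 6 vs 18: take 6 from left. Merged: [6]
Compare 11 vs 18: take 11 from left. Merged: [6, 11]
Compare 11 vs 18: take 11 from left. Merged: [6, 11, 11]
Compare 17 vs 18: take 17 from left. Merged: [6, 11, 11, 17]
Append remaining from right: [18, 18, 20, 22]. Merged: [6, 11, 11, 17, 18, 18, 20, 22]

Final merged array: [6, 11, 11, 17, 18, 18, 20, 22]
Total comparisons: 4

The merged array is [6, 11, 11, 17, 18, 18, 20, 22], requiring 4 comparisons. The merge step runs in O(n) time where n is the total number of elements.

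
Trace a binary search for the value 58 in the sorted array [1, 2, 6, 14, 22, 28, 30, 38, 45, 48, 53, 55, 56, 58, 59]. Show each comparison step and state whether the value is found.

Binary search for 58 in [1, 2, 6, 14, 22, 28, 30, 38, 45, 48, 53, 55, 56, 58, 59]:

lo=0, hi=14, mid=7, arr[mid]=38 -> 38 < 58, search right half
lo=8, hi=14, mid=11, arr[mid]=55 -> 55 < 58, search right half
lo=12, hi=14, mid=13, arr[mid]=58 -> Found target at index 13!

Binary search finds 58 at index 13 after 3 comparisons. The search repeatedly halves the search space by comparing with the middle element.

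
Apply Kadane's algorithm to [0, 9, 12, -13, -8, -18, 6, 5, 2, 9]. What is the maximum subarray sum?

Using Kadane's algorithm on [0, 9, 12, -13, -8, -18, 6, 5, 2, 9]:

Scanning through the array:
Position 1 (value 9): max_ending_here = 9, max_so_far = 9
Position 2 (value 12): max_ending_here = 21, max_so_far = 21
Position 3 (value -13): max_ending_here = 8, max_so_far = 21
Position 4 (value -8): max_ending_here = 0, max_so_far = 21
Position 5 (value -18): max_ending_here = -18, max_so_far = 21
Position 6 (value 6): max_ending_here = 6, max_so_far = 21
Position 7 (value 5): max_ending_here = 11, max_so_far = 21
Position 8 (value 2): max_ending_here = 13, max_so_far = 21
Position 9 (value 9): max_ending_here = 22, max_so_far = 22

Maximum subarray: [6, 5, 2, 9]
Maximum sum: 22

The maximum subarray is [6, 5, 2, 9] with sum 22. This subarray runs from index 6 to index 9.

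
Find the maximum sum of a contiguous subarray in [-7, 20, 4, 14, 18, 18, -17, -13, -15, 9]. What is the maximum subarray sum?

Using Kadane's algorithm on [-7, 20, 4, 14, 18, 18, -17, -13, -15, 9]:

Scanning through the array:
Position 1 (value 20): max_ending_here = 20, max_so_far = 20
Position 2 (value 4): max_ending_here = 24, max_so_far = 24
Position 3 (value 14): max_ending_here = 38, max_so_far = 38
Position 4 (value 18): max_ending_here = 56, max_so_far = 56
Position 5 (value 18): max_ending_here = 74, max_so_far = 74
Position 6 (value -17): max_ending_here = 57, max_so_far = 74
Position 7 (value -13): max_ending_here = 44, max_so_far = 74
Position 8 (value -15): max_ending_here = 29, max_so_far = 74
Position 9 (value 9): max_ending_here = 38, max_so_far = 74

Maximum subarray: [20, 4, 14, 18, 18]
Maximum sum: 74

The maximum subarray is [20, 4, 14, 18, 18] with sum 74. This subarray runs from index 1 to index 5.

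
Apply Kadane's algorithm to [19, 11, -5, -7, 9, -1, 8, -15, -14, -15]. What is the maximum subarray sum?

Using Kadane's algorithm on [19, 11, -5, -7, 9, -1, 8, -15, -14, -15]:

Scanning through the array:
Position 1 (value 11): max_ending_here = 30, max_so_far = 30
Position 2 (value -5): max_ending_here = 25, max_so_far = 30
Position 3 (value -7): max_ending_here = 18, max_so_far = 30
Position 4 (value 9): max_ending_here = 27, max_so_far = 30
Position 5 (value -1): max_ending_here = 26, max_so_far = 30
Position 6 (value 8): max_ending_here = 34, max_so_far = 34
Position 7 (value -15): max_ending_here = 19, max_so_far = 34
Position 8 (value -14): max_ending_here = 5, max_so_far = 34
Position 9 (value -15): max_ending_here = -10, max_so_far = 34

Maximum subarray: [19, 11, -5, -7, 9, -1, 8]
Maximum sum: 34

The maximum subarray is [19, 11, -5, -7, 9, -1, 8] with sum 34. This subarray runs from index 0 to index 6.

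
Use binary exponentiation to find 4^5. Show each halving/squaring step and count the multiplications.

Computing 4^5 by squaring (build up from 4^1; each line after the first costs one multiplication):

4^1 = 4
4^2 = (4^1)^2 = 4^2 = 16
4^4 = (4^2)^2 = 16^2 = 256
4^5 = 4 * 4^4 = 4 * 256 = 1024

Result: 1024
Multiplications needed: 3 (3 lines after 4^1)

4^5 = 1024. Using exponentiation by squaring, this requires 3 multiplications. The key idea: if the exponent is even, square the half-power; if odd, multiply by the base once.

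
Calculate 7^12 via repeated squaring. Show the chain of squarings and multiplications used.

Computing 7^12 by squaring (build up from 7^1; each line after the first costs one multiplication):

7^1 = 7
7^2 = (7^1)^2 = 7^2 = 49
7^3 = 7 * 7^2 = 7 * 49 = 343
7^6 = (7^3)^2 = 343^2 = 117649
7^12 = (7^6)^2 = 117649^2 = 13841287201

Result: 13841287201
Multiplications needed: 4 (4 lines after 7^1)

7^12 = 13841287201. Using exponentiation by squaring, this requires 4 multiplications. The key idea: if the exponent is even, square the half-power; if odd, multiply by the base once.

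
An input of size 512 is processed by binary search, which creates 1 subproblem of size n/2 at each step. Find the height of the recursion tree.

For divide and conquer with division factor 2:

Problem sizes at each level:
Level 0: 512
Level 1: 256
Level 2: 128
Level 3: 64
Level 4: 32
Level 5: 16
Level 6: 8
Level 7: 4
Level 8: 2
Level 9: 1

The root is level 0 and the size-1 base case is level 9 (the tree spans levels 0 through 9, i.e. 10 levels counting the root), so the depth is the number of divisions: log_2(512) = 9

The recursion tree depth is log_2(512) = 9. At each level, the problem size is divided by 2, so it takes 9 divisions to reduce to a base case of size 1. The algorithm makes 1 recursive call at each level.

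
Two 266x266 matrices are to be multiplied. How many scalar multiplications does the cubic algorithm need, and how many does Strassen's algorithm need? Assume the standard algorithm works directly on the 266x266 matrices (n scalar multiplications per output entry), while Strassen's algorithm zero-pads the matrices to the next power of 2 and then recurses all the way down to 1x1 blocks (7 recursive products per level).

Matrix multiplication for 266x266 matrices:

Strassen's algorithm requires power-of-2 dimensions. Pad 266x266 to 512x512 (next power of 2).

Standard algorithm: 266^3 = 18821096 multiplications
Strassen's algorithm: 7^(log2(512)) = 7^9 = 40353607 multiplications
Difference: 18821096 - 40353607 = -21532511 (Strassen uses MORE here due to padding overhead — for small or just-over-power-of-2 n, padding can outweigh the per-level savings)

Standard: 18821096 multiplications (266^3). Strassen: 40353607 multiplications (7^9, after padding to 512x512). Strassen reduces 8 recursive multiplications to 7 at each level.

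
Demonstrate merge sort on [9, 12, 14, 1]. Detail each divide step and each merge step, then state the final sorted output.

Merge sort trace:

Split: [9, 12, 14, 1] -> [9, 12] and [14, 1]
  Split: [9, 12] -> [9] and [12]
  Merge: [9] + [12] -> [9, 12]
  Split: [14, 1] -> [14] and [1]
  Merge: [14] + [1] -> [1, 14]
Merge: [9, 12] + [1, 14] -> [1, 9, 12, 14]

Final sorted array: [1, 9, 12, 14]

The merge sort proceeds by recursively splitting the array and merging sorted halves.
After all merges, the sorted array is [1, 9, 12, 14].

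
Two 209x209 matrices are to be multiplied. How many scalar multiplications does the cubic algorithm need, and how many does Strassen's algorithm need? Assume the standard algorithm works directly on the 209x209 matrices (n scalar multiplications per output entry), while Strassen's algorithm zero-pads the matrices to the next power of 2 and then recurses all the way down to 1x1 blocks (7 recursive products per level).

Matrix multiplication for 209x209 matrices:

Strassen's algorithm requires power-of-2 dimensions. Pad 209x209 to 256x256 (next power of 2).

Standard algorithm: 209^3 = 9129329 multiplications
Strassen's algorithm: 7^(log2(256)) = 7^8 = 5764801 multiplications
Savings: 9129329 - 5764801 = 3364528 multiplications

Standard: 9129329 multiplications (209^3). Strassen: 5764801 multiplications (7^8, after padding to 256x256). Strassen reduces 8 recursive multiplications to 7 at each level.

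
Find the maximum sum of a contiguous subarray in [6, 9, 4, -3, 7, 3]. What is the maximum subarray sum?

Using Kadane's algorithm on [6, 9, 4, -3, 7, 3]:

Scanning through the array:
Position 1 (value 9): max_ending_here = 15, max_so_far = 15
Position 2 (value 4): max_ending_here = 19, max_so_far = 19
Position 3 (value -3): max_ending_here = 16, max_so_far = 19
Position 4 (value 7): max_ending_here = 23, max_so_far = 23
Position 5 (value 3): max_ending_here = 26, max_so_far = 26

Maximum subarray: [6, 9, 4, -3, 7, 3]
Maximum sum: 26

The maximum subarray is [6, 9, 4, -3, 7, 3] with sum 26. This subarray runs from index 0 to index 5.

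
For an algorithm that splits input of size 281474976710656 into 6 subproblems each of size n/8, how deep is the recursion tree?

For divide and conquer with division factor 8:

Problem sizes at each level:
Level 0: 281474976710656
Level 1: 35184372088832
Level 2: 4398046511104
Level 3: 549755813888
Level 4: 68719476736
Level 5: 8589934592
Level 6: 1073741824
Level 7: 134217728
Level 8: 16777216
Level 9: 2097152
Level 10: 262144
Level 11: 32768
Level 12: 4096
Level 13: 512
Level 14: 64
Level 15: 8
Level 16: 1

The root is level 0 and the size-1 base case is level 16 (the tree spans levels 0 through 16, i.e. 17 levels counting the root), so the depth is the number of divisions: log_8(281474976710656) = 16

The recursion tree depth is log_8(281474976710656) = 16. At each level, the problem size is divided by 8, so it takes 16 divisions to reduce to a base case of size 1. The algorithm makes 6 recursive calls at each level.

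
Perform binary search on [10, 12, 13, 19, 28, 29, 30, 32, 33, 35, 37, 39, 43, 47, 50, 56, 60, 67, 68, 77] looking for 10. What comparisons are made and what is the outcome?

Binary search for 10 in [10, 12, 13, 19, 28, 29, 30, 32, 33, 35, 37, 39, 43, 47, 50, 56, 60, 67, 68, 77]:

lo=0, hi=19, mid=9, arr[mid]=35 -> 35 > 10, search left half
lo=0, hi=8, mid=4, arr[mid]=28 -> 28 > 10, search left half
lo=0, hi=3, mid=1, arr[mid]=12 -> 12 > 10, search left half
lo=0, hi=0, mid=0, arr[mid]=10 -> Found target at index 0!

Binary search finds 10 at index 0 after 4 comparisons. The search repeatedly halves the search space by comparing with the middle element.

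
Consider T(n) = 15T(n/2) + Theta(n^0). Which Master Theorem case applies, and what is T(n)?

Master Theorem for T(n) = 15T(n/2) + O(n^0):

a = 15, b = 2, c = 0
log_b(a) = log_2(15) = 3.9069

Case 1: c = 0 < log_2(15) = 3.9069
T(n) = O(n^(log_2 15))

For T(n) = 15T(n/2) + O(n^0): log_2(15) = 3.9069. This is Case 1 of the Master Theorem (c < log_b(a), work dominated by leaves), giving O(n^(log_2 15)).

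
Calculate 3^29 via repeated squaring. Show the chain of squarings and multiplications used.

Computing 3^29 by squaring (build up from 3^1; each line after the first costs one multiplication):

3^1 = 3
3^2 = (3^1)^2 = 3^2 = 9
3^3 = 3 * 3^2 = 3 * 9 = 27
3^6 = (3^3)^2 = 27^2 = 729
3^7 = 3 * 3^6 = 3 * 729 = 2187
3^14 = (3^7)^2 = 2187^2 = 4782969
3^28 = (3^14)^2 = 4782969^2 = 22876792454961
3^29 = 3 * 3^28 = 3 * 22876792454961 = 68630377364883

Result: 68630377364883
Multiplications needed: 7 (7 lines after 3^1)

3^29 = 68630377364883. Using exponentiation by squaring, this requires 7 multiplications. The key idea: if the exponent is even, square the half-power; if odd, multiply by the base once.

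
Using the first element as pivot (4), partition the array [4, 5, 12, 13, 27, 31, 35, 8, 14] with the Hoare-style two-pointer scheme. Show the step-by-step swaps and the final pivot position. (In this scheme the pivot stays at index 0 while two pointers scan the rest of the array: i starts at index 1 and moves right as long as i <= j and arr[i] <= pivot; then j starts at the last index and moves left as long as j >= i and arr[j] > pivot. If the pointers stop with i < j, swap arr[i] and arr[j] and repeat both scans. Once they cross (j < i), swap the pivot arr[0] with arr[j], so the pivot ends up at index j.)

Hoare-style two-pointer partition with pivot = 4:

Initial array: [4, 5, 12, 13, 27, 31, 35, 8, 14]

Pointers start at i = 1, j = 8.
i ends at 1, j ends at 0: the pointers have crossed (j < i), so scanning stops.

j = 0, so swapping arr[0] with arr[j] leaves the pivot at position 0: [4, 5, 12, 13, 27, 31, 35, 8, 14]
Pivot position: 0

After partitioning with pivot 4, the array becomes [4, 5, 12, 13, 27, 31, 35, 8, 14]. The pivot is placed at index 0. All elements to the left of the pivot are <= 4, and all elements to the right are > 4.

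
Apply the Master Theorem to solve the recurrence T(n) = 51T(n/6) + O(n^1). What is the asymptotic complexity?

Master Theorem for T(n) = 51T(n/6) + O(n^1):

a = 51, b = 6, c = 1
log_b(a) = log_6(51) = 2.1944

Case 1: c = 1 < log_6(51) = 2.1944
T(n) = O(n^(log_6 51))

For T(n) = 51T(n/6) + O(n^1): log_6(51) = 2.1944. This is Case 1 of the Master Theorem (c < log_b(a), work dominated by leaves), giving O(n^(log_6 51)).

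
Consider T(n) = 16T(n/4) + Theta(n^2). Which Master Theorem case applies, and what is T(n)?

Master Theorem for T(n) = 16T(n/4) + O(n^2):

a = 16, b = 4, c = 2
log_b(a) = log_4(16) = 2.0000

Case 2: c = 2 = log_4(16) = 2.0000
T(n) = O(n^2 log n) = O(n^2 log n)

For T(n) = 16T(n/4) + O(n^2): log_4(16) = 2.0000. This is Case 2 of the Master Theorem (c = log_b(a), equal work at all levels), giving O(n^2 log n).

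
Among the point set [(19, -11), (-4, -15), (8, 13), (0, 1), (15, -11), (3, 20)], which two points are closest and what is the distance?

Computing all pairwise distances among 6 points:

d((19, -11), (-4, -15)) = 23.3452
d((19, -11), (8, 13)) = 26.4008
d((19, -11), (0, 1)) = 22.4722
d((19, -11), (15, -11)) = 4.0 <-- minimum
d((19, -11), (3, 20)) = 34.8855
d((-4, -15), (8, 13)) = 30.4631
d((-4, -15), (0, 1)) = 16.4924
d((-4, -15), (15, -11)) = 19.4165
d((-4, -15), (3, 20)) = 35.6931
d((8, 13), (0, 1)) = 14.4222
d((8, 13), (15, -11)) = 25.0
d((8, 13), (3, 20)) = 8.6023
d((0, 1), (15, -11)) = 19.2094
d((0, 1), (3, 20)) = 19.2354
d((15, -11), (3, 20)) = 33.2415

Closest pair: (19, -11) and (15, -11) with distance 4.0

The closest pair is (19, -11) and (15, -11) with Euclidean distance 4.0. For 6 points, brute-force pairwise comparison is shown above. For large n, the divide-and-conquer algorithm (sort by x, recurse on halves, check the dividing strip) achieves O(n log n).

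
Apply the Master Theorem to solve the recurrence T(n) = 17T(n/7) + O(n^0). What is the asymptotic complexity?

Master Theorem for T(n) = 17T(n/7) + O(n^0):

a = 17, b = 7, c = 0
log_b(a) = log_7(17) = 1.4560

Case 1: c = 0 < log_7(17) = 1.4560
T(n) = O(n^(log_7 17))

For T(n) = 17T(n/7) + O(n^0): log_7(17) = 1.4560. This is Case 1 of the Master Theorem (c < log_b(a), work dominated by leaves), giving O(n^(log_7 17)).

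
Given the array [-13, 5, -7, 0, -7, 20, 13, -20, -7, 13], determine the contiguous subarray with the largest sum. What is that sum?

Using Kadane's algorithm on [-13, 5, -7, 0, -7, 20, 13, -20, -7, 13]:

Scanning through the array:
Position 1 (value 5): max_ending_here = 5, max_so_far = 5
Position 2 (value -7): max_ending_here = -2, max_so_far = 5
Position 3 (value 0): max_ending_here = 0, max_so_far = 5
Position 4 (value -7): max_ending_here = -7, max_so_far = 5
Position 5 (value 20): max_ending_here = 20, max_so_far = 20
Position 6 (value 13): max_ending_here = 33, max_so_far = 33
Position 7 (value -20): max_ending_here = 13, max_so_far = 33
Position 8 (value -7): max_ending_here = 6, max_so_far = 33
Position 9 (value 13): max_ending_here = 19, max_so_far = 33

Maximum subarray: [20, 13]
Maximum sum: 33

The maximum subarray is [20, 13] with sum 33. This subarray runs from index 5 to index 6.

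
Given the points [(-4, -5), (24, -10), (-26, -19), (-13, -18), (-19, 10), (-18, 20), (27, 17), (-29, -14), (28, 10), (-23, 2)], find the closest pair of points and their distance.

Computing all pairwise distances among 10 points:

d((-4, -5), (24, -10)) = 28.4429
d((-4, -5), (-26, -19)) = 26.0768
d((-4, -5), (-13, -18)) = 15.8114
d((-4, -5), (-19, 10)) = 21.2132
d((-4, -5), (-18, 20)) = 28.6531
d((-4, -5), (27, 17)) = 38.0132
d((-4, -5), (-29, -14)) = 26.5707
d((-4, -5), (28, 10)) = 35.3412
d((-4, -5), (-23, 2)) = 20.2485
d((24, -10), (-26, -19)) = 50.8035
d((24, -10), (-13, -18)) = 37.855
d((24, -10), (-19, 10)) = 47.4236
d((24, -10), (-18, 20)) = 51.614
d((24, -10), (27, 17)) = 27.1662
d((24, -10), (-29, -14)) = 53.1507
d((24, -10), (28, 10)) = 20.3961
d((24, -10), (-23, 2)) = 48.5077
d((-26, -19), (-13, -18)) = 13.0384
d((-26, -19), (-19, 10)) = 29.8329
d((-26, -19), (-18, 20)) = 39.8121
d((-26, -19), (27, 17)) = 64.0703
d((-26, -19), (-29, -14)) = 5.831 <-- minimum
d((-26, -19), (28, 10)) = 61.2944
d((-26, -19), (-23, 2)) = 21.2132
d((-13, -18), (-19, 10)) = 28.6356
d((-13, -18), (-18, 20)) = 38.3275
d((-13, -18), (27, 17)) = 53.1507
d((-13, -18), (-29, -14)) = 16.4924
d((-13, -18), (28, 10)) = 49.6488
d((-13, -18), (-23, 2)) = 22.3607
d((-19, 10), (-18, 20)) = 10.0499
d((-19, 10), (27, 17)) = 46.5296
d((-19, 10), (-29, -14)) = 26.0
d((-19, 10), (28, 10)) = 47.0
d((-19, 10), (-23, 2)) = 8.9443
d((-18, 20), (27, 17)) = 45.0999
d((-18, 20), (-29, -14)) = 35.7351
d((-18, 20), (28, 10)) = 47.0744
d((-18, 20), (-23, 2)) = 18.6815
d((27, 17), (-29, -14)) = 64.0078
d((27, 17), (28, 10)) = 7.0711
d((27, 17), (-23, 2)) = 52.2015
d((-29, -14), (28, 10)) = 61.8466
d((-29, -14), (-23, 2)) = 17.088
d((28, 10), (-23, 2)) = 51.6236

Closest pair: (-26, -19) and (-29, -14) with distance 5.831

The closest pair is (-26, -19) and (-29, -14) with Euclidean distance 5.831. For 10 points, brute-force pairwise comparison is shown above. For large n, the divide-and-conquer algorithm (sort by x, recurse on halves, check the dividing strip) achieves O(n log n).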